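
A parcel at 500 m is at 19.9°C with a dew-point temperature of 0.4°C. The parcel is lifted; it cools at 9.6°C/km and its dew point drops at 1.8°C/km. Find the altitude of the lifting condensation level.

3000 m

T and T_d converge at 9.6 − 1.8 = 7.8°C per km
Height above start = (19.9 − 0.4) / 7.8 = 2.5 km
LCL altitude = 500 m + 2500 m = 3000 m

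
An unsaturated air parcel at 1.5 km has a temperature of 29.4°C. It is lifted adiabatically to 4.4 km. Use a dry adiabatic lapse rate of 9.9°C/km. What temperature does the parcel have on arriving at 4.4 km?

Dry adiabatic to 4400 m: -9.9 × 2.9 km = -28.71°C, so T = 0.69°C.

0.69°C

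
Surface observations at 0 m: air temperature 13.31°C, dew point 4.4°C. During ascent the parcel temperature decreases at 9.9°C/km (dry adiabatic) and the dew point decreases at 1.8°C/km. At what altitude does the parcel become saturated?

1100 m

T and T_d converge at 9.9 − 1.8 = 8.1°C per km
Height above start = (13.31 − 4.4) / 8.1 = 1.1 km
LCL altitude = 0 m + 1100 m = 1100 m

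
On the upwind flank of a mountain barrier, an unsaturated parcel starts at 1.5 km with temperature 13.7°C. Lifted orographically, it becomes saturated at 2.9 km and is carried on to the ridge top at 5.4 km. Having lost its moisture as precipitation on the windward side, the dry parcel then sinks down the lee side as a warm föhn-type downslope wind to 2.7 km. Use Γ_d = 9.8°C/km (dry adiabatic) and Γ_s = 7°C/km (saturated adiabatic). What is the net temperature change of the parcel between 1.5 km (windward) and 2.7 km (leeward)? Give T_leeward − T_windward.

-4.76°C

From 1500 m to 2900 m (dry): cools by 9.8 × 1.4 = 13.72°C, giving -0.02°C.
From 2900 m to 5400 m (saturated): cools by 7 × 2.5 = 17.5°C, giving -17.52°C.
From 5400 m to 2700 m (dry descent): warms by 9.8 × 2.7 = 26.46°C, giving 8.94°C.
Net change vs windward start: 8.94 − 13.7 = -4.76°C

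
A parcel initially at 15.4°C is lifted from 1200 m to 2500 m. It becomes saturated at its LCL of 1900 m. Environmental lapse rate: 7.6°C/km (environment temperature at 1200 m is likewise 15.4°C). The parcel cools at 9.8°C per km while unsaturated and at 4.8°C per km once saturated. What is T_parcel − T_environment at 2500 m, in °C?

Parcel:
  Dry to 1900 m: -9.8 × 0.7 km = -6.86°C, so T = 8.54°C.
  Saturated to 2500 m: -4.8 × 0.6 km = -2.88°C, so T = 5.66°C.
Environment:
  Environment to 2500 m: -7.6 × 1.3 km = -9.88°C, so T = 5.52°C.
T_parcel − T_env = 5.66 − 5.52 = +0.14°C

+0.14°C (parcel warmer than environment)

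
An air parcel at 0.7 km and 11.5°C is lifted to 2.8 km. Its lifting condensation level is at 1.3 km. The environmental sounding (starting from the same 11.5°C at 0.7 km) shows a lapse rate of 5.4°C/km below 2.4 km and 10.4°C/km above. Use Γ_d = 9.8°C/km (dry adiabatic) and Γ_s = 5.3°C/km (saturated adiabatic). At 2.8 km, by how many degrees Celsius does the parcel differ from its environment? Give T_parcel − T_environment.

-0.49°C (parcel cooler than environment)

Parcel:
  From 700 m to 1300 m (dry): cools by 9.8 × 0.6 = 5.88°C, giving 5.62°C.
  From 1300 m to 2800 m (saturated): cools by 5.3 × 1.5 = 7.95°C, giving -2.33°C.
Environment:
  From 700 m to 2400 m (environment, lower layer): cools by 5.4 × 1.7 = 9.18°C, giving 2.32°C.
  From 2400 m to 2800 m (environment, upper layer): cools by 10.4 × 0.4 = 4.16°C, giving -1.84°C.
T_parcel − T_env = -2.33 − (-1.84) = -0.49°C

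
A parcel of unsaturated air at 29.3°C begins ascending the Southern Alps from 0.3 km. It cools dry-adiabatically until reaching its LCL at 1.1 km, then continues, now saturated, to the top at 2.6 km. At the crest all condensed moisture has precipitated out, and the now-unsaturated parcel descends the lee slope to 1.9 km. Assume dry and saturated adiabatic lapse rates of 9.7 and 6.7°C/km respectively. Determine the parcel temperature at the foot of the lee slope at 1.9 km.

From 300 m to 1100 m (dry): cools by 9.7 × 0.8 = 7.76°C, giving 21.54°C.
From 1100 m to 2600 m (saturated): cools by 6.7 × 1.5 = 10.05°C, giving 11.49°C.
From 2600 m to 1900 m (dry descent): warms by 9.7 × 0.7 = 6.79°C, giving 18.28°C.

18.28°C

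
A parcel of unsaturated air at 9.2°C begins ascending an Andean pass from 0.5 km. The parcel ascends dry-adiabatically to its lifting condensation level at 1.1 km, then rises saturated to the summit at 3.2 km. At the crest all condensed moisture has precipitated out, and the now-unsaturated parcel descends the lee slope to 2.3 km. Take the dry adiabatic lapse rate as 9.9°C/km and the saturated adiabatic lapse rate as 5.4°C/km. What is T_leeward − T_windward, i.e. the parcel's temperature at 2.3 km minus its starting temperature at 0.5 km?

-8.37°C

Dry to 1100 m: -9.9 × 0.6 km = -5.94°C, so T = 3.26°C.
Saturated to 3200 m: -5.4 × 2.1 km = -11.34°C, so T = -8.08°C.
Dry descent to 2300 m: +9.9 × 0.9 km = +8.91°C, so T = 0.83°C.
Net change vs windward start: 0.83 − 9.2 = -8.37°C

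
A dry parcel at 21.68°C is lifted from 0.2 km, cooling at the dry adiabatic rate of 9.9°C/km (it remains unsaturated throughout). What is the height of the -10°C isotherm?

3.4 km

Height above start = (21.68 − (-10)) / 9.9 = 3.2 km
Altitude = 200 m + 3200 m = 3400 m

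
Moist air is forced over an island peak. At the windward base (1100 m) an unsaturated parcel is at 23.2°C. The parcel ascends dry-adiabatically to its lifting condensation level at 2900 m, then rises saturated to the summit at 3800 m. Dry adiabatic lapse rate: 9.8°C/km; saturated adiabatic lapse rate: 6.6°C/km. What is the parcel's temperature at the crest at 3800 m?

Dry to 2900 m: -9.8 × 1.8 km = -17.64°C, so T = 5.56°C.
Saturated to 3800 m: -6.6 × 0.9 km = -5.94°C, so T = -0.38°C.

-0.38°C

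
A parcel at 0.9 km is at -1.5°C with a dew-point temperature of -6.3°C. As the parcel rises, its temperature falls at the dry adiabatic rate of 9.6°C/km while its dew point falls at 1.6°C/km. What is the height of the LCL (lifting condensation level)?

1.5 km

T and T_d converge at 9.6 − 1.6 = 8°C per km
Height above start = (-1.5 − (-6.3)) / 8 = 0.6 km
LCL altitude = 900 m + 600 m = 1500 m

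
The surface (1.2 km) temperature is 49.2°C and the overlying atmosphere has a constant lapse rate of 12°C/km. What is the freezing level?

Height above start = (49.2 − 0) / 12 = 4.1 km
Altitude = 1200 m + 4100 m = 5300 m

5.3 km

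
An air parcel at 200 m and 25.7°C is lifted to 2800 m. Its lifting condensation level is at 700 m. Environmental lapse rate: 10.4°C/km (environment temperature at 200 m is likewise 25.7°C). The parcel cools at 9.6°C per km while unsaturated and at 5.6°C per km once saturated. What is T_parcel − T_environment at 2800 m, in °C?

Parcel:
  From 200 m to 700 m (dry): cools by 9.6 × 0.5 = 4.8°C, giving 20.9°C.
  From 700 m to 2800 m (saturated): cools by 5.6 × 2.1 = 11.76°C, giving 9.14°C.
Environment:
  From 200 m to 2800 m (environment): cools by 10.4 × 2.6 = 27.04°C, giving -1.34°C.
T_parcel − T_env = 9.14 − (-1.34) = +10.48°C

+10.48°C (parcel warmer than environment)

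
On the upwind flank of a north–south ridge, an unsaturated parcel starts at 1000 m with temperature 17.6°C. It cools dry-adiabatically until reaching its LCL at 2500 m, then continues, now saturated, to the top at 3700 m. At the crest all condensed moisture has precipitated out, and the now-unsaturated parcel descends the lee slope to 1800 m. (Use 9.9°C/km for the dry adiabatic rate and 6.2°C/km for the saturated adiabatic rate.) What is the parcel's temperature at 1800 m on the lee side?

Dry to 2500 m: -9.9 × 1.5 km = -14.85°C, so T = 2.75°C.
Saturated to 3700 m: -6.2 × 1.2 km = -7.44°C, so T = -4.69°C.
Dry descent to 1800 m: +9.9 × 1.9 km = +18.81°C, so T = 14.12°C.

14.12°C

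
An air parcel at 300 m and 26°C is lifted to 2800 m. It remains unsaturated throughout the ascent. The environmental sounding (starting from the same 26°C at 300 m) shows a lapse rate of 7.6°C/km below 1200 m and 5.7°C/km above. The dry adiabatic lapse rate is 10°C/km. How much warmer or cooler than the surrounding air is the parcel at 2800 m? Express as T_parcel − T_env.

-9.04°C (parcel cooler than environment)

Parcel:
  From 300 m to 2800 m (dry): cools by 10 × 2.5 = 25°C, giving 1°C.
Environment:
  From 300 m to 1200 m (environment, lower layer): cools by 7.6 × 0.9 = 6.84°C, giving 19.16°C.
  From 1200 m to 2800 m (environment, upper layer): cools by 5.7 × 1.6 = 9.12°C, giving 10.04°C.
T_parcel − T_env = 1 − 10.04 = -9.04°C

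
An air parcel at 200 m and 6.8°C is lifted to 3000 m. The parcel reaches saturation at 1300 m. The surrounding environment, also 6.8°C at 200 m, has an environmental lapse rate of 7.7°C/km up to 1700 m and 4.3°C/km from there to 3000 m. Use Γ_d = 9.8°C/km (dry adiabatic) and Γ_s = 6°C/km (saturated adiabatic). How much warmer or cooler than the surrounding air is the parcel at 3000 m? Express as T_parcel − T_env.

Parcel:
  From 200 m to 1300 m (dry): cools by 9.8 × 1.1 = 10.78°C, giving -3.98°C.
  From 1300 m to 3000 m (saturated): cools by 6 × 1.7 = 10.2°C, giving -14.18°C.
Environment:
  From 200 m to 1700 m (environment, lower layer): cools by 7.7 × 1.5 = 11.55°C, giving -4.75°C.
  From 1700 m to 3000 m (environment, upper layer): cools by 4.3 × 1.3 = 5.59°C, giving -10.34°C.
T_parcel − T_env = -14.18 − (-10.34) = -3.84°C

-3.84°C (parcel cooler than environment)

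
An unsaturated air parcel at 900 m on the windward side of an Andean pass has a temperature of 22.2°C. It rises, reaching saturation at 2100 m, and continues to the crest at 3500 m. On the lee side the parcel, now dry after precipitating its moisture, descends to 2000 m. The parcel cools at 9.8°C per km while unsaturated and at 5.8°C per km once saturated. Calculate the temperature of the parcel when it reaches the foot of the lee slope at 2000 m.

900–2100 m, dry: Δz = 1.2 km ⇒ ΔT = -11.76°C; T = 10.44°C
2100–3500 m, saturated: Δz = 1.4 km ⇒ ΔT = -8.12°C; T = 2.32°C
3500–2000 m, dry descent: Δz = 1.5 km ⇒ ΔT = +14.7°C; T = 17.02°C

17.02°C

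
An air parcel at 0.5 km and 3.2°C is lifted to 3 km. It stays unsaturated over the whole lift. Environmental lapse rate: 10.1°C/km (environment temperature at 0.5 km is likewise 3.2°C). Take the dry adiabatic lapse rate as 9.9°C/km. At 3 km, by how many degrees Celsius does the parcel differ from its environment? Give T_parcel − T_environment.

+0.5°C (parcel warmer than environment)

Parcel:
  500–3000 m, dry: Δz = 2.5 km ⇒ ΔT = -24.75°C; T = -21.55°C
Environment:
  500–3000 m, environment: Δz = 2.5 km ⇒ ΔT = -25.25°C; T = -22.05°C
T_parcel − T_env = -21.55 − (-22.05) = +0.5°C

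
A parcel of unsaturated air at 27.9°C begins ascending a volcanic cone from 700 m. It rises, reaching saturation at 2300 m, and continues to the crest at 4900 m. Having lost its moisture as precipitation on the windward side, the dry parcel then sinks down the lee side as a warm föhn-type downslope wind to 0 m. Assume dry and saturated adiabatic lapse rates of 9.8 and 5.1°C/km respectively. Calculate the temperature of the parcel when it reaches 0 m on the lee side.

From 700 m to 2300 m (dry): cools by 9.8 × 1.6 = 15.68°C, giving 12.22°C.
From 2300 m to 4900 m (saturated): cools by 5.1 × 2.6 = 13.26°C, giving -1.04°C.
From 4900 m to 0 m (dry descent): warms by 9.8 × 4.9 = 48.02°C, giving 46.98°C.

46.98°C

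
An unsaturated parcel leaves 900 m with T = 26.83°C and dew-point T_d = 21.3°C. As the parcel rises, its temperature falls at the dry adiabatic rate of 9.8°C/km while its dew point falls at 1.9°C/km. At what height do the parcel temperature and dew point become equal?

T and T_d converge at 9.8 − 1.9 = 7.9°C per km
Height above start = (26.83 − 21.3) / 7.9 = 0.7 km
LCL altitude = 900 m + 700 m = 1600 m

1600 m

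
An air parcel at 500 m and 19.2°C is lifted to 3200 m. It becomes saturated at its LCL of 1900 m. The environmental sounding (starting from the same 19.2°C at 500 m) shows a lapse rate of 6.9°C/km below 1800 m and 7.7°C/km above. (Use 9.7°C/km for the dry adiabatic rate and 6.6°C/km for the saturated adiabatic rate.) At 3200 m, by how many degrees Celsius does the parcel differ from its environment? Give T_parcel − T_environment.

Parcel:
  Dry to 1900 m: -9.7 × 1.4 km = -13.58°C, so T = 5.62°C.
  Saturated to 3200 m: -6.6 × 1.3 km = -8.58°C, so T = -2.96°C.
Environment:
  Environment, lower layer to 1800 m: -6.9 × 1.3 km = -8.97°C, so T = 10.23°C.
  Environment, upper layer to 3200 m: -7.7 × 1.4 km = -10.78°C, so T = -0.55°C.
T_parcel − T_env = -2.96 − (-0.55) = -2.41°C

-2.41°C (parcel cooler than environment)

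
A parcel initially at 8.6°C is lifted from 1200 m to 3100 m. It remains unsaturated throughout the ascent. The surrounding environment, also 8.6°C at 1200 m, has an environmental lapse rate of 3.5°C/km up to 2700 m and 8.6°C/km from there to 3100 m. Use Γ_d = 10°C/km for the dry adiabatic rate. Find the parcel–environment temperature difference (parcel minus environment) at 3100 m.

-10.31°C (parcel cooler than environment)

Parcel:
  From 1200 m to 3100 m (dry): cools by 10 × 1.9 = 19°C, giving -10.4°C.
Environment:
  From 1200 m to 2700 m (environment, lower layer): cools by 3.5 × 1.5 = 5.25°C, giving 3.35°C.
  From 2700 m to 3100 m (environment, upper layer): cools by 8.6 × 0.4 = 3.44°C, giving -0.09°C.
T_parcel − T_env = -10.4 − (-0.09) = -10.31°C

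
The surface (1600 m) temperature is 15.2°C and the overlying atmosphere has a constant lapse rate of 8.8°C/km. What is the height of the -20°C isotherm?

Height above start = (15.2 − (-20)) / 8.8 = 4 km
Altitude = 1600 m + 4000 m = 5600 m

5600 m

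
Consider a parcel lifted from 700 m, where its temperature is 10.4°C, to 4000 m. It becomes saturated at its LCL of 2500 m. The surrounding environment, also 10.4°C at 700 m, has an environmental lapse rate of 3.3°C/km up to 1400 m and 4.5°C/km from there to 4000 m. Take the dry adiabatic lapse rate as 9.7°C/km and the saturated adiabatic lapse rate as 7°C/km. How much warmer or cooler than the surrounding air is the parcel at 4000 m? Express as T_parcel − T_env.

-13.95°C (parcel cooler than environment)

Parcel:
  700 → 2500 m (dry, 9.7°C/km): ΔT = -9.7 × 1.8 = -17.46°C → T = -7.06°C
  2500 → 4000 m (saturated, 7°C/km): ΔT = -7 × 1.5 = -10.5°C → T = -17.56°C
Environment:
  700 → 1400 m (environment, lower layer, 3.3°C/km): ΔT = -3.3 × 0.7 = -2.31°C → T = 8.09°C
  1400 → 4000 m (environment, upper layer, 4.5°C/km): ΔT = -4.5 × 2.6 = -11.7°C → T = -3.61°C
T_parcel − T_env = -17.56 − (-3.61) = -13.95°C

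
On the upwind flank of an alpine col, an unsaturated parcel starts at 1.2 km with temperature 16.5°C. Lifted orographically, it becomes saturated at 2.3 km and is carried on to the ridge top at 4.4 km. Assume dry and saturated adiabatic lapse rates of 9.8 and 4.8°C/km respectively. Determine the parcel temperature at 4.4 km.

From 1200 m to 2300 m (dry): cools by 9.8 × 1.1 = 10.78°C, giving 5.72°C.
From 2300 m to 4400 m (saturated): cools by 4.8 × 2.1 = 10.08°C, giving -4.36°C.

-4.36°C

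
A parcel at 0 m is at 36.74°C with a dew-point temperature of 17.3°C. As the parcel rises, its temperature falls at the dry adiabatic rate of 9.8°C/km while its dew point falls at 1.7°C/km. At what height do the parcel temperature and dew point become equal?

2400 m

T and T_d converge at 9.8 − 1.7 = 8.1°C per km
Height above start = (36.74 − 17.3) / 8.1 = 2.4 km
LCL altitude = 0 m + 2400 m = 2400 m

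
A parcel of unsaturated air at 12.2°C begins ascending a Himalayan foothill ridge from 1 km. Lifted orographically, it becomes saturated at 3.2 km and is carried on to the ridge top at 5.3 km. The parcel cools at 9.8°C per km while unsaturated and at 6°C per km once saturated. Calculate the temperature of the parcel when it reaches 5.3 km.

-21.96°C

1000 → 3200 m (dry, 9.8°C/km): ΔT = -9.8 × 2.2 = -21.56°C → T = -9.36°C
3200 → 5300 m (saturated, 6°C/km): ΔT = -6 × 2.1 = -12.6°C → T = -21.96°C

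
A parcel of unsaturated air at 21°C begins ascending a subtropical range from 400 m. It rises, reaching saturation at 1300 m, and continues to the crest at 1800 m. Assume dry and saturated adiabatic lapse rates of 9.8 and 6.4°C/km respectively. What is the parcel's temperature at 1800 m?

8.98°C

400 → 1300 m (dry, 9.8°C/km): ΔT = -9.8 × 0.9 = -8.82°C → T = 12.18°C
1300 → 1800 m (saturated, 6.4°C/km): ΔT = -6.4 × 0.5 = -3.2°C → T = 8.98°C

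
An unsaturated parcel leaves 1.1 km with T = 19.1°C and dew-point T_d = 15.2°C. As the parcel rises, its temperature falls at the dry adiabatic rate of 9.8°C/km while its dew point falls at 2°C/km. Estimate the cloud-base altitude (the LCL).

T and T_d converge at 9.8 − 2 = 7.8°C per km
Height above start = (19.1 − 15.2) / 7.8 = 0.5 km
LCL altitude = 1100 m + 500 m = 1600 m

1.6 km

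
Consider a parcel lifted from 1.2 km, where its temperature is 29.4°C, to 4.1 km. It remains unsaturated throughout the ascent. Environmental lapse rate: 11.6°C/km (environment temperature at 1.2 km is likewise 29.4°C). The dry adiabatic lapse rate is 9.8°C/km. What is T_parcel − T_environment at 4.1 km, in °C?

+5.22°C (parcel warmer than environment)

Parcel:
  1200–4100 m, dry: Δz = 2.9 km ⇒ ΔT = -28.42°C; T = 0.98°C
Environment:
  1200–4100 m, environment: Δz = 2.9 km ⇒ ΔT = -33.64°C; T = -4.24°C
T_parcel − T_env = 0.98 − (-4.24) = +5.22°C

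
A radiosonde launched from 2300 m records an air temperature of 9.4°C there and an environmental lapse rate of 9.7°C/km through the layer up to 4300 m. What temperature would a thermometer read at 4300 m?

2300–4300 m, environmental: Δz = 2 km ⇒ ΔT = -19.4°C; T = -10°C

-10°C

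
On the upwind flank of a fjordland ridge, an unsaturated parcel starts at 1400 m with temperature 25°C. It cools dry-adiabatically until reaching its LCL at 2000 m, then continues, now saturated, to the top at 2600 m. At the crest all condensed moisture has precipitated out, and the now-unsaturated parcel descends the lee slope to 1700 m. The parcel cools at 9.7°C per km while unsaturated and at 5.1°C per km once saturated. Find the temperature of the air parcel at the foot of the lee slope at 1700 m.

24.85°C

From 1400 m to 2000 m (dry): cools by 9.7 × 0.6 = 5.82°C, giving 19.18°C.
From 2000 m to 2600 m (saturated): cools by 5.1 × 0.6 = 3.06°C, giving 16.12°C.
From 2600 m to 1700 m (dry descent): warms by 9.7 × 0.9 = 8.73°C, giving 24.85°C.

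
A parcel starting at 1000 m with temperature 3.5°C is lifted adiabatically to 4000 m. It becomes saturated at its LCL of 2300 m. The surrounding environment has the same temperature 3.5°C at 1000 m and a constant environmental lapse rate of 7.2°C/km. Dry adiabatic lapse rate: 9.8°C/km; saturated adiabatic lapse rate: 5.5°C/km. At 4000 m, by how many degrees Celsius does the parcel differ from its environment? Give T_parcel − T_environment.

Parcel:
  From 1000 m to 2300 m (dry): cools by 9.8 × 1.3 = 12.74°C, giving -9.24°C.
  From 2300 m to 4000 m (saturated): cools by 5.5 × 1.7 = 9.35°C, giving -18.59°C.
Environment:
  From 1000 m to 4000 m (environment): cools by 7.2 × 3 = 21.6°C, giving -18.1°C.
T_parcel − T_env = -18.59 − (-18.1) = -0.49°C

-0.49°C (parcel cooler than environment)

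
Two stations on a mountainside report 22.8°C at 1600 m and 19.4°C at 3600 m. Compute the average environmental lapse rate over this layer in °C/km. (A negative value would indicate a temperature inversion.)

1.7°C/km

Γ = −ΔT/Δz = (22.8 − 19.4) / (3600 − 1600) m
  = 3.4°C / 2 km = 1.7°C/km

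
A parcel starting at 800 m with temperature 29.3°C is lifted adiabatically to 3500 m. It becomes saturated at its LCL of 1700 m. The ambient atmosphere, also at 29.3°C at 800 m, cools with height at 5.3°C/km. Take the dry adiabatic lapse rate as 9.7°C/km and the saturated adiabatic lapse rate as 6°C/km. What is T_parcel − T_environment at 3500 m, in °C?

-5.22°C (parcel cooler than environment)

Parcel:
  Dry to 1700 m: -9.7 × 0.9 km = -8.73°C, so T = 20.57°C.
  Saturated to 3500 m: -6 × 1.8 km = -10.8°C, so T = 9.77°C.
Environment:
  Environment to 3500 m: -5.3 × 2.7 km = -14.31°C, so T = 14.99°C.
T_parcel − T_env = 9.77 − 14.99 = -5.22°C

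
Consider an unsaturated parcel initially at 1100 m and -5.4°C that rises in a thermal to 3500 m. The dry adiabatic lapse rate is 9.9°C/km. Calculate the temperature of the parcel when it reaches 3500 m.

-29.16°C

1100 → 3500 m (dry adiabatic, 9.9°C/km): ΔT = -9.9 × 2.4 = -23.76°C → T = -29.16°C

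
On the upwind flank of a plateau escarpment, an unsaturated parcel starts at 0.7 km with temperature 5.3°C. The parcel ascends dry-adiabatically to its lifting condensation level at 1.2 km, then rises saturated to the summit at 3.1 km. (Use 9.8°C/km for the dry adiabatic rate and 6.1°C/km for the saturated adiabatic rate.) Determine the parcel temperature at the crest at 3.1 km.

-11.19°C

From 700 m to 1200 m (dry): cools by 9.8 × 0.5 = 4.9°C, giving 0.4°C.
From 1200 m to 3100 m (saturated): cools by 6.1 × 1.9 = 11.59°C, giving -11.19°C.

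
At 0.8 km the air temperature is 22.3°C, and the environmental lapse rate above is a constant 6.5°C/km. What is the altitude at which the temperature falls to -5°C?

Height above start = (22.3 − (-5)) / 6.5 = 4.2 km
Altitude = 800 m + 4200 m = 5000 m

5 km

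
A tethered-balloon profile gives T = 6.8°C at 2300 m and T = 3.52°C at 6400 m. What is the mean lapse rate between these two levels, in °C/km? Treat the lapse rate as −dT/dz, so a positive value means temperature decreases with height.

0.8°C/km

Γ = −ΔT/Δz = (6.8 − 3.52) / (6400 − 2300) m
  = 3.28°C / 4.1 km = 0.8°C/km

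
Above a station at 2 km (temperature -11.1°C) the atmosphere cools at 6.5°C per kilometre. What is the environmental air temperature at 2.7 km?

From 2000 m to 2700 m (environmental): cools by 6.5 × 0.7 = 4.55°C, giving -15.65°C.

-15.65°C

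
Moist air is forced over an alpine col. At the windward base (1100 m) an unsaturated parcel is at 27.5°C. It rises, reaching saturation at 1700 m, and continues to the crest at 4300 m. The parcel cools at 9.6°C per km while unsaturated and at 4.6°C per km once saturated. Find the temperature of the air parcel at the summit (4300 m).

9.78°C

1100–1700 m, dry: Δz = 0.6 km ⇒ ΔT = -5.76°C; T = 21.74°C
1700–4300 m, saturated: Δz = 2.6 km ⇒ ΔT = -11.96°C; T = 9.78°C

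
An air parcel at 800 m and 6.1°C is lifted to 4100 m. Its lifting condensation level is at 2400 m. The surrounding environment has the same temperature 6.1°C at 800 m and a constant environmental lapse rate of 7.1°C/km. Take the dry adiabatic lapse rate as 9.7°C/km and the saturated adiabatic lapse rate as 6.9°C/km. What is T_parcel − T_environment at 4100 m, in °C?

Parcel:
  From 800 m to 2400 m (dry): cools by 9.7 × 1.6 = 15.52°C, giving -9.42°C.
  From 2400 m to 4100 m (saturated): cools by 6.9 × 1.7 = 11.73°C, giving -21.15°C.
Environment:
  From 800 m to 4100 m (environment): cools by 7.1 × 3.3 = 23.43°C, giving -17.33°C.
T_parcel − T_env = -21.15 − (-17.33) = -3.82°C

-3.82°C (parcel cooler than environment)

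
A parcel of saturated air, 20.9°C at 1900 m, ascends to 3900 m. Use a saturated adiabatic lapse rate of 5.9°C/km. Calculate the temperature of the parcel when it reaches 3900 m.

1900–3900 m, saturated adiabatic: Δz = 2 km ⇒ ΔT = -11.8°C; T = 9.1°C

9.1°C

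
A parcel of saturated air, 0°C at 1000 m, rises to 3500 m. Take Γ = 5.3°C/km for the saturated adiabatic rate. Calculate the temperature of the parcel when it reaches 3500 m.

1000–3500 m, saturated adiabatic: Δz = 2.5 km ⇒ ΔT = -13.25°C; T = -13.25°C

-13.25°C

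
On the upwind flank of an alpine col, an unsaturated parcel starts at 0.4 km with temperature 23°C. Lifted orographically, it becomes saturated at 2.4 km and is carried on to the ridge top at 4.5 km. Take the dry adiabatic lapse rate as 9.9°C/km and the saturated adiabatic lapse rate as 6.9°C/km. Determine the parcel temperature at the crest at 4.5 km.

400–2400 m, dry: Δz = 2 km ⇒ ΔT = -19.8°C; T = 3.2°C
2400–4500 m, saturated: Δz = 2.1 km ⇒ ΔT = -14.49°C; T = -11.29°C

-11.29°C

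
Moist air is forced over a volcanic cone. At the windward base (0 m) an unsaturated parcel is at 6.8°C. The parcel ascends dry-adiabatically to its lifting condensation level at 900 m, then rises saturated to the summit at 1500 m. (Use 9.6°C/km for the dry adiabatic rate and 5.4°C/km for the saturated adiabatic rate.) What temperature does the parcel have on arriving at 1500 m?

Dry to 900 m: -9.6 × 0.9 km = -8.64°C, so T = -1.84°C.
Saturated to 1500 m: -5.4 × 0.6 km = -3.24°C, so T = -5.08°C.

-5.08°C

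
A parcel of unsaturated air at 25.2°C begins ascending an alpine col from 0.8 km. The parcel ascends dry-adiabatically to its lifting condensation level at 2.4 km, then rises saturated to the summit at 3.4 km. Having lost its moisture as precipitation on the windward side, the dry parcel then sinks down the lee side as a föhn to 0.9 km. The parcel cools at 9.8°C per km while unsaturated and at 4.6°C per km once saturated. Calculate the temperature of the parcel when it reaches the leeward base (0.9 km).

29.42°C

From 800 m to 2400 m (dry): cools by 9.8 × 1.6 = 15.68°C, giving 9.52°C.
From 2400 m to 3400 m (saturated): cools by 4.6 × 1 = 4.6°C, giving 4.92°C.
From 3400 m to 900 m (dry descent): warms by 9.8 × 2.5 = 24.5°C, giving 29.42°C.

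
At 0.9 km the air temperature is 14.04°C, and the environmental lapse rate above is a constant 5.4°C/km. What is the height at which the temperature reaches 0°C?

Height above start = (14.04 − 0) / 5.4 = 2.6 km
Altitude = 900 m + 2600 m = 3500 m

3.5 km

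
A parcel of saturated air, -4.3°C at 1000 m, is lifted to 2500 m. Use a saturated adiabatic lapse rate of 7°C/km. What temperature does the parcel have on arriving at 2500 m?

1000–2500 m, saturated adiabatic: Δz = 1.5 km ⇒ ΔT = -10.5°C; T = -14.8°C

-14.8°C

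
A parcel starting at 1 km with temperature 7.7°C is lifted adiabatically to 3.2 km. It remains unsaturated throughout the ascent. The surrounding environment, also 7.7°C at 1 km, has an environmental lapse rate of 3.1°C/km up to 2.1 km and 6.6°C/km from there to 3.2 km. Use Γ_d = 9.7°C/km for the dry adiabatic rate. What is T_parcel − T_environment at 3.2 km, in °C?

-10.67°C (parcel cooler than environment)

Parcel:
  From 1000 m to 3200 m (dry): cools by 9.7 × 2.2 = 21.34°C, giving -13.64°C.
Environment:
  From 1000 m to 2100 m (environment, lower layer): cools by 3.1 × 1.1 = 3.41°C, giving 4.29°C.
  From 2100 m to 3200 m (environment, upper layer): cools by 6.6 × 1.1 = 7.26°C, giving -2.97°C.
T_parcel − T_env = -13.64 − (-2.97) = -10.67°C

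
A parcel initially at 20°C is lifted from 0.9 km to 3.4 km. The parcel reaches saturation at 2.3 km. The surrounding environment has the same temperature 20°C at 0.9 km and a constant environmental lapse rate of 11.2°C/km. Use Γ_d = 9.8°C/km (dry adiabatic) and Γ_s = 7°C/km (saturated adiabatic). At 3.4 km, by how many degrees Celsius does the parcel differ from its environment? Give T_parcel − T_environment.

+6.58°C (parcel warmer than environment)

Parcel:
  Dry to 2300 m: -9.8 × 1.4 km = -13.72°C, so T = 6.28°C.
  Saturated to 3400 m: -7 × 1.1 km = -7.7°C, so T = -1.42°C.
Environment:
  Environment to 3400 m: -11.2 × 2.5 km = -28°C, so T = -8°C.
T_parcel − T_env = -1.42 − (-8) = +6.58°C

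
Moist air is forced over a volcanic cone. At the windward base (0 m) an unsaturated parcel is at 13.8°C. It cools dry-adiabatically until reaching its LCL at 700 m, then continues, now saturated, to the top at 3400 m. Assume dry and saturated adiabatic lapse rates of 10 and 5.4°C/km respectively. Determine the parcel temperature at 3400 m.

0–700 m, dry: Δz = 0.7 km ⇒ ΔT = -7°C; T = 6.8°C
700–3400 m, saturated: Δz = 2.7 km ⇒ ΔT = -14.58°C; T = -7.78°C

-7.78°C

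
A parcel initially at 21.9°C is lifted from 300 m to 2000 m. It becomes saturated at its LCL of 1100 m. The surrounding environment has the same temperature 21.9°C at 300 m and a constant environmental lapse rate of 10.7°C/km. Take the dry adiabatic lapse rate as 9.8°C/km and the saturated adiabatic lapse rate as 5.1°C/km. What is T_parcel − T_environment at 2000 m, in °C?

Parcel:
  From 300 m to 1100 m (dry): cools by 9.8 × 0.8 = 7.84°C, giving 14.06°C.
  From 1100 m to 2000 m (saturated): cools by 5.1 × 0.9 = 4.59°C, giving 9.47°C.
Environment:
  From 300 m to 2000 m (environment): cools by 10.7 × 1.7 = 18.19°C, giving 3.71°C.
T_parcel − T_env = 9.47 − 3.71 = +5.76°C

+5.76°C (parcel warmer than environment)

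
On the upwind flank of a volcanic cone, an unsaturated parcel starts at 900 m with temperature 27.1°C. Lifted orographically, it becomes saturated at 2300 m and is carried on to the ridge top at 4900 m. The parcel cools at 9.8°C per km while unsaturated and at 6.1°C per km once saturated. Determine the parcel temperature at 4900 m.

-2.48°C

900 → 2300 m (dry, 9.8°C/km): ΔT = -9.8 × 1.4 = -13.72°C → T = 13.38°C
2300 → 4900 m (saturated, 6.1°C/km): ΔT = -6.1 × 2.6 = -15.86°C → T = -2.48°C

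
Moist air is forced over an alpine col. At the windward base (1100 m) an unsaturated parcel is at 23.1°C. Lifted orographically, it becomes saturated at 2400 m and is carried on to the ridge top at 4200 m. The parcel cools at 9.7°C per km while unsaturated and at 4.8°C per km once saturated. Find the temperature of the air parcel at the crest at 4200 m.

1100–2400 m, dry: Δz = 1.3 km ⇒ ΔT = -12.61°C; T = 10.49°C
2400–4200 m, saturated: Δz = 1.8 km ⇒ ΔT = -8.64°C; T = 1.85°C

1.85°C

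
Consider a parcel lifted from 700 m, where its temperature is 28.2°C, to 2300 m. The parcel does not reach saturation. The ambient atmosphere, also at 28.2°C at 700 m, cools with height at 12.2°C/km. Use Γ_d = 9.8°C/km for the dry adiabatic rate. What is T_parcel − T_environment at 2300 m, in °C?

Parcel:
  700–2300 m, dry: Δz = 1.6 km ⇒ ΔT = -15.68°C; T = 12.52°C
Environment:
  700–2300 m, environment: Δz = 1.6 km ⇒ ΔT = -19.52°C; T = 8.68°C
T_parcel − T_env = 12.52 − 8.68 = +3.84°C

+3.84°C (parcel warmer than environment)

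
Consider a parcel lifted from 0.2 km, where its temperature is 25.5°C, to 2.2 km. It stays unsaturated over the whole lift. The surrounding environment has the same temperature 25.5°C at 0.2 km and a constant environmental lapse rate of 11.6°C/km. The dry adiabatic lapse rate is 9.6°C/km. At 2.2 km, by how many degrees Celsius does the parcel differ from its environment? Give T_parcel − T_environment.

Parcel:
  200–2200 m, dry: Δz = 2 km ⇒ ΔT = -19.2°C; T = 6.3°C
Environment:
  200–2200 m, environment: Δz = 2 km ⇒ ΔT = -23.2°C; T = 2.3°C
T_parcel − T_env = 6.3 − 2.3 = +4°C

+4°C (parcel warmer than environment)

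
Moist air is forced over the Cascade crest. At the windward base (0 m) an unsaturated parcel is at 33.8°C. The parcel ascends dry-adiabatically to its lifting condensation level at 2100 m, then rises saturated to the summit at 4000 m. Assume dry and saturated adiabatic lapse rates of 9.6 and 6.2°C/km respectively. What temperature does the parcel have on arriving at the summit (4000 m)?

1.86°C

0–2100 m, dry: Δz = 2.1 km ⇒ ΔT = -20.16°C; T = 13.64°C
2100–4000 m, saturated: Δz = 1.9 km ⇒ ΔT = -11.78°C; T = 1.86°C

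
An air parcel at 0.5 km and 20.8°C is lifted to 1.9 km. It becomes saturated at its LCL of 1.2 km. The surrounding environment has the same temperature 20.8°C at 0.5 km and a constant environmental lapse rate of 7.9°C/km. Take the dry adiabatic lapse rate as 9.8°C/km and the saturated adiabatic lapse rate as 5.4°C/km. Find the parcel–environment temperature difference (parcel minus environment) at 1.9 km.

Parcel:
  500–1200 m, dry: Δz = 0.7 km ⇒ ΔT = -6.86°C; T = 13.94°C
  1200–1900 m, saturated: Δz = 0.7 km ⇒ ΔT = -3.78°C; T = 10.16°C
Environment:
  500–1900 m, environment: Δz = 1.4 km ⇒ ΔT = -11.06°C; T = 9.74°C
T_parcel − T_env = 10.16 − 9.74 = +0.42°C

+0.42°C (parcel warmer than environment)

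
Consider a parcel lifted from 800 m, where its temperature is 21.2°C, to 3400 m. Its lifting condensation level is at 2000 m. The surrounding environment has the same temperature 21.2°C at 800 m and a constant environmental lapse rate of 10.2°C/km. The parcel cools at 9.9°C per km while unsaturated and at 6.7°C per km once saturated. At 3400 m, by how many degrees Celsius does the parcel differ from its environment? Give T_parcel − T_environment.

+5.26°C (parcel warmer than environment)

Parcel:
  From 800 m to 2000 m (dry): cools by 9.9 × 1.2 = 11.88°C, giving 9.32°C.
  From 2000 m to 3400 m (saturated): cools by 6.7 × 1.4 = 9.38°C, giving -0.06°C.
Environment:
  From 800 m to 3400 m (environment): cools by 10.2 × 2.6 = 26.52°C, giving -5.32°C.
T_parcel − T_env = -0.06 − (-5.32) = +5.26°C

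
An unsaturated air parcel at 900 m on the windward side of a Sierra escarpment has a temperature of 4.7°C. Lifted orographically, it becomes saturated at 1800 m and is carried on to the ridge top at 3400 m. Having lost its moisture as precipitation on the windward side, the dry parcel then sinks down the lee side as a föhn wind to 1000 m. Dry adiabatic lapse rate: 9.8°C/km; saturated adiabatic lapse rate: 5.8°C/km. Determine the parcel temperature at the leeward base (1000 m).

Dry to 1800 m: -9.8 × 0.9 km = -8.82°C, so T = -4.12°C.
Saturated to 3400 m: -5.8 × 1.6 km = -9.28°C, so T = -13.4°C.
Dry descent to 1000 m: +9.8 × 2.4 km = +23.52°C, so T = 10.12°C.

10.12°C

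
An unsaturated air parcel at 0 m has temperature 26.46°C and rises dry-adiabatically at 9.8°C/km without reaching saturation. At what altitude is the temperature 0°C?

Height above start = (26.46 − 0) / 9.8 = 2.7 km
Altitude = 0 m + 2700 m = 2700 m

2700 m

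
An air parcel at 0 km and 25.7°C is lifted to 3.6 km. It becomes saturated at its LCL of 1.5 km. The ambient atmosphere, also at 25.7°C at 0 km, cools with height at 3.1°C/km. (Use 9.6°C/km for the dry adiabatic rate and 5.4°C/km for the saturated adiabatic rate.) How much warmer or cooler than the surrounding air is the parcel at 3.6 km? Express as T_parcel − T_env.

-14.58°C (parcel cooler than environment)

Parcel:
  From 0 m to 1500 m (dry): cools by 9.6 × 1.5 = 14.4°C, giving 11.3°C.
  From 1500 m to 3600 m (saturated): cools by 5.4 × 2.1 = 11.34°C, giving -0.04°C.
Environment:
  From 0 m to 3600 m (environment): cools by 3.1 × 3.6 = 11.16°C, giving 14.54°C.
T_parcel − T_env = -0.04 − 14.54 = -14.58°C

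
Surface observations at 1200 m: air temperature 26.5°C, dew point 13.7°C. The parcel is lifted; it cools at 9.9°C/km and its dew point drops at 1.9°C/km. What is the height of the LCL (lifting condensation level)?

2800 m

T and T_d converge at 9.9 − 1.9 = 8°C per km
Height above start = (26.5 − 13.7) / 8 = 1.6 km
LCL altitude = 1200 m + 1600 m = 2800 m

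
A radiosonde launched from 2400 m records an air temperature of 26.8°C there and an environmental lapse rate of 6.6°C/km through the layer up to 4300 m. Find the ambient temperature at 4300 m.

14.26°C

2400–4300 m, environmental: Δz = 1.9 km ⇒ ΔT = -12.54°C; T = 14.26°C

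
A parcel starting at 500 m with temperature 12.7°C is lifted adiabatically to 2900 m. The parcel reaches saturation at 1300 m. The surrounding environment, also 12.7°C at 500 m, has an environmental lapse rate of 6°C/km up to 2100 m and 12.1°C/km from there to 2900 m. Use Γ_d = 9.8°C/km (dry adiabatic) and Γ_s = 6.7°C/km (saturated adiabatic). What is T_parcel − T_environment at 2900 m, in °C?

Parcel:
  Dry to 1300 m: -9.8 × 0.8 km = -7.84°C, so T = 4.86°C.
  Saturated to 2900 m: -6.7 × 1.6 km = -10.72°C, so T = -5.86°C.
Environment:
  Environment, lower layer to 2100 m: -6 × 1.6 km = -9.6°C, so T = 3.1°C.
  Environment, upper layer to 2900 m: -12.1 × 0.8 km = -9.68°C, so T = -6.58°C.
T_parcel − T_env = -5.86 − (-6.58) = +0.72°C

+0.72°C (parcel warmer than environment)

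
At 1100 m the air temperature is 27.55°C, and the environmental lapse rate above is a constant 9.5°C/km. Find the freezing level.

Height above start = (27.55 − 0) / 9.5 = 2.9 km
Altitude = 1100 m + 2900 m = 4000 m

4000 m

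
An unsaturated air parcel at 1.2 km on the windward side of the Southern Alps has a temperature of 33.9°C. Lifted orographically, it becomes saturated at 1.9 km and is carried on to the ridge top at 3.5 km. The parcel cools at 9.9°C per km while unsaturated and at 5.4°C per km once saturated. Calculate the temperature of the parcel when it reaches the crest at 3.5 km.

18.33°C

1200–1900 m, dry: Δz = 0.7 km ⇒ ΔT = -6.93°C; T = 26.97°C
1900–3500 m, saturated: Δz = 1.6 km ⇒ ΔT = -8.64°C; T = 18.33°C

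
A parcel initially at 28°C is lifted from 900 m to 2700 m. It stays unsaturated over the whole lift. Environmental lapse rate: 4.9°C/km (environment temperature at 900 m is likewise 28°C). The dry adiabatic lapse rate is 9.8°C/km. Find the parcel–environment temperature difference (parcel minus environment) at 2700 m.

-8.82°C (parcel cooler than environment)

Parcel:
  900–2700 m, dry: Δz = 1.8 km ⇒ ΔT = -17.64°C; T = 10.36°C
Environment:
  900–2700 m, environment: Δz = 1.8 km ⇒ ΔT = -8.82°C; T = 19.18°C
T_parcel − T_env = 10.36 − 19.18 = -8.82°C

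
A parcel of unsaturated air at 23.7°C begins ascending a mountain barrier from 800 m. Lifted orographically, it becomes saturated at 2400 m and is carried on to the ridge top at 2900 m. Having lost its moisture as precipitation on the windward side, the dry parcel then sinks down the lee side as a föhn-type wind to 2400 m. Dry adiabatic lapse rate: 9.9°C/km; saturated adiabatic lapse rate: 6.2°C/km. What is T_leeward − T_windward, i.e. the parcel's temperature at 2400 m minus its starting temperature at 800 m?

-13.99°C

Dry to 2400 m: -9.9 × 1.6 km = -15.84°C, so T = 7.86°C.
Saturated to 2900 m: -6.2 × 0.5 km = -3.1°C, so T = 4.76°C.
Dry descent to 2400 m: +9.9 × 0.5 km = +4.95°C, so T = 9.71°C.
Net change vs windward start: 9.71 − 23.7 = -13.99°C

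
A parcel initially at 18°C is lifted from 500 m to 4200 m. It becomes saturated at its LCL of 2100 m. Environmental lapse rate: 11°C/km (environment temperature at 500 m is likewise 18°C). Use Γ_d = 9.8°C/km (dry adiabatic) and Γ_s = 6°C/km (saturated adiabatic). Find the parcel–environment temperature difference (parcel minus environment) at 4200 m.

Parcel:
  From 500 m to 2100 m (dry): cools by 9.8 × 1.6 = 15.68°C, giving 2.32°C.
  From 2100 m to 4200 m (saturated): cools by 6 × 2.1 = 12.6°C, giving -10.28°C.
Environment:
  From 500 m to 4200 m (environment): cools by 11 × 3.7 = 40.7°C, giving -22.7°C.
T_parcel − T_env = -10.28 − (-22.7) = +12.42°C

+12.42°C (parcel warmer than environment)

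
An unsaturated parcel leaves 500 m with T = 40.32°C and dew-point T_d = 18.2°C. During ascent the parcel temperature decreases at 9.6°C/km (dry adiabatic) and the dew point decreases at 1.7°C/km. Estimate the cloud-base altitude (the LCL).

3300 m

T and T_d converge at 9.6 − 1.7 = 7.9°C per km
Height above start = (40.32 − 18.2) / 7.9 = 2.8 km
LCL altitude = 500 m + 2800 m = 3300 m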